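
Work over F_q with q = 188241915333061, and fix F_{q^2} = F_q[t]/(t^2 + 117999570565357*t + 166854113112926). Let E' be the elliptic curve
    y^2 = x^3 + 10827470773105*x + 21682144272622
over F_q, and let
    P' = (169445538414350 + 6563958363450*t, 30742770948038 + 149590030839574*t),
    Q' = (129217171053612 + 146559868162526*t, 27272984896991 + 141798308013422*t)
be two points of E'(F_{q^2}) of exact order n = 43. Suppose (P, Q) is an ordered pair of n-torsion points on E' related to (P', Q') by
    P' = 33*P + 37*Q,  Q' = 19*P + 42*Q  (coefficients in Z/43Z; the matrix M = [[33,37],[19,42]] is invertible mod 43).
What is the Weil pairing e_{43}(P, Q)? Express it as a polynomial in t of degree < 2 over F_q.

e_{43}(aP+bQ,cP+dQ) = e_{43}(P,Q)^(ad-bc); with (a,b,c,d)=(33,37,19,42) this gives the det-43 law.
det(M) mod 43 = 38; its inverse in (Z/43)^* is 17 (check: 38*17 mod 43 = 1).
Build f_{43,P'} and f_{43,Q'} via the 6-bit ladder of 43=101011_2; evaluate at shifted divisors; quotient in F_{188241915333061^2}.
Result: e(P',Q') = 122237215208214 + 78110036023431*t.
Hence e(P,Q) = 101116653554086 + 136110042490835*t in F_{188241915333061^2}^*.

101116653554086 + 136110042490835*t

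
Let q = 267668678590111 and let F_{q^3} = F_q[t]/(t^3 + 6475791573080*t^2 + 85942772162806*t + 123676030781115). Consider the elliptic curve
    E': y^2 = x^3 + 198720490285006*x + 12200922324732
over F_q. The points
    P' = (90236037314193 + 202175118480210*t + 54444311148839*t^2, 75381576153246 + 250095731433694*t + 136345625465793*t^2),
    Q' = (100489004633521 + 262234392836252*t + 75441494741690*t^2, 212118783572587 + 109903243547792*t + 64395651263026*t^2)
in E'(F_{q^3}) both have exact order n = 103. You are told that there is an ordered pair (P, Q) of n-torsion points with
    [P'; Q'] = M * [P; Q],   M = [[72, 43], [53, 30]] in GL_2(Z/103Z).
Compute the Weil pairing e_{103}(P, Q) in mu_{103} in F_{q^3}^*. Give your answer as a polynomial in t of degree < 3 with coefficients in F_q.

Since e_{103}(P,P)=e_{103}(Q,Q)=1 and e_{103}(Q,P)=e_{103}(P,Q)^{-1}, expanding e_{103}(72*P + 43*Q,53*P + 30*Q) leaves e(P,Q)^det(M).
Hence e(P,Q) = e(P',Q')^{45} where 45 = 87^{-1} mod 103.
7-bit Miller (1100111) on E'/F_{267668678590111} with a'=198720490285006, b'=12200922324732: accumulate tangent/chord ratios at Q'+S and P'+S'.
f_P(D_Q)/f_Q(D_P) = 122834687722977 + 126439901999742*t + 178186139731343*t^2.
Thus e_{103}(P,Q) = 169895936488324 + 211144824854455*t + 62286235048875*t^2.

169895936488324 + 211144824854455*t + 62286235048875*t^2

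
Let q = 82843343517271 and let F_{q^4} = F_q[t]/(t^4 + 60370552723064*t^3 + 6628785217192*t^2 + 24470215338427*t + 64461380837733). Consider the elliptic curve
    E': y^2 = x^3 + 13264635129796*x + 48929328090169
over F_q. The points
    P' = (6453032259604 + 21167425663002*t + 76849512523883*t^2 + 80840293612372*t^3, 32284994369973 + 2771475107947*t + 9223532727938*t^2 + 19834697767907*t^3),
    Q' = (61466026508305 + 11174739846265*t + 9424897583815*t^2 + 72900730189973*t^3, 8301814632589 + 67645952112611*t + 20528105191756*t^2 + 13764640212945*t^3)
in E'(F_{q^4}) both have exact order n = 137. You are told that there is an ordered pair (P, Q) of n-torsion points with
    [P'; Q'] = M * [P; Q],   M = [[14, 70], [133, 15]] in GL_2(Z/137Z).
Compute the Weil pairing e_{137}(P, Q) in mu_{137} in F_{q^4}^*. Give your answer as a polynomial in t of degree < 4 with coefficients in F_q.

Alternating bilinearity on E[137] (values in mu_{137} in F_{82843343517271^4}) gives e(P',Q') = e(P,Q)^det(M).
Inverting 79 mod 137: 111. Thus e_{137}(P,Q) = e(P',Q')^{111}.
Run Miller on y^2=x^3+13264635129796*x+48929328090169 over F_{82843343517271}: ladder 10001001 (8 bits); e = f_P(D_Q)/f_Q(D_P).
The quotient is 75182611387143 + 67883927470322*t + 57368666508066*t^2 + 16907252516788*t^3.
Raise to 111: e(P,Q) = 70903828948493 + 56138809637471*t + 10000248709495*t^2 + 69668074377504*t^3 in mu_{137}.

70903828948493 + 56138809637471*t + 10000248709495*t^2 + 69668074377504*t^3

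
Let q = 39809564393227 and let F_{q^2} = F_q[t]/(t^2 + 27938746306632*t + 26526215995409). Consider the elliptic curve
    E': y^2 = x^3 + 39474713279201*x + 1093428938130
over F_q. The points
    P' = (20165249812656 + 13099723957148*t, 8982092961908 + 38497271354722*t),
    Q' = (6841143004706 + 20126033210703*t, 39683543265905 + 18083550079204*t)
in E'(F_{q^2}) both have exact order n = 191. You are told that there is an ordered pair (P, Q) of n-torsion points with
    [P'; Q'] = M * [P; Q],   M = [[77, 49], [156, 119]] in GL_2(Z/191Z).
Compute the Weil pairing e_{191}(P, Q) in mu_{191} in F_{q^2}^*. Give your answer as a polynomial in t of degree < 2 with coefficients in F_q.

e_{191} is bilinear + alternating on E[191], so e_{191}(77*P + 49*Q, 156*P + 119*Q) = e_{191}(P,Q)^(77*119-49*156).
77*119 - 49*156 = 1519; reduced mod 191: det = 182, inverse 106.
Run Miller on y^2=x^3+39474713279201*x+1093428938130 over F_{39809564393227}: ladder 10111111 (8 bits); e = f_P(D_Q)/f_Q(D_P).
Result: e(P',Q') = 1534231502800 + 32012969320306*t.
(1534231502800 + 32012969320306*t)^{106} mod (39809564393227,f) = 19467686225381 + 34156714921385*t.

19467686225381 + 34156714921385*t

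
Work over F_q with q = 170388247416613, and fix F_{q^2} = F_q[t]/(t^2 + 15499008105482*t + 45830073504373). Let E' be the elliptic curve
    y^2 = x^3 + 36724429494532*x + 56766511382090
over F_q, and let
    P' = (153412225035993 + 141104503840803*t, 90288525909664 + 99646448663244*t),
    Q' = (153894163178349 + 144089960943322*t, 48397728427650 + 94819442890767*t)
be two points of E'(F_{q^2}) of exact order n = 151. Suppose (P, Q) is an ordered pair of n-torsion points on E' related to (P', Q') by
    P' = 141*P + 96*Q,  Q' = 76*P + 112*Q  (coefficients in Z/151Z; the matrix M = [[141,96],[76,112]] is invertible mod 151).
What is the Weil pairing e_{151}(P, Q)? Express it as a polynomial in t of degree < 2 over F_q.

114541214956919 + 118207408561747*t

e_{151} is bilinear + alternating on E[151], so e_{151}(141*P + 96*Q, 76*P + 112*Q) = e_{151}(P,Q)^(141*112-96*76).
det M = 141*112 - 96*76 = 8496 = 40 (mod 151); 40^{-1} = 34 (mod 151).
Run Miller on y^2=x^3+36724429494532*x+56766511382090 over F_{170388247416613}: ladder 10010111 (8 bits); e = f_P(D_Q)/f_Q(D_P).
e_{151}(P',Q') = 165574954184532 + 47274441075015*t.
Finally e_{151}(P,Q) = 114541214956919 + 118207408561747*t.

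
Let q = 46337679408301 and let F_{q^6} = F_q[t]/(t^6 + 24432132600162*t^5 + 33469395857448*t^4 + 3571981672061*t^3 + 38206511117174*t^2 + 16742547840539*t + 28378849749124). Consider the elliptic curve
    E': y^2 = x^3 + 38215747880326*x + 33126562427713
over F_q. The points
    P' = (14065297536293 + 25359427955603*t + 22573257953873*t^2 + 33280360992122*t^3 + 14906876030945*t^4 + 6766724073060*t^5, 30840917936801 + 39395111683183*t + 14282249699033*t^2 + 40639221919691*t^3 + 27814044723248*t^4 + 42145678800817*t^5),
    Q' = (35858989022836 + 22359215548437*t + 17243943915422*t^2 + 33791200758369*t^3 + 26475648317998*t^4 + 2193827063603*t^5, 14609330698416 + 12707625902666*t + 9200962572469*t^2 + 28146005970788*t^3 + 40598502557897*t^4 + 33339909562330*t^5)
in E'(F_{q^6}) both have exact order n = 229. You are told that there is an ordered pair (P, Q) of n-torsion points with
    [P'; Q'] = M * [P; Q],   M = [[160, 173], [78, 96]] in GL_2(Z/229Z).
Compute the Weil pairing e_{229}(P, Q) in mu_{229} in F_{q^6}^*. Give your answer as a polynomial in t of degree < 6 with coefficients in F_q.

Under M = [[160,173],[78,96]] in GL_2(Z/229), e_{229}(P',Q') = e_{229}(P,Q)^(160*96-173*78 mod 229).
Inverting 34 mod 229: 128. Thus e_{229}(P,Q) = e(P',Q')^{128}.
Miller loop for e_{229} over F_{46337679408301^6}: bits of 229 = 11100101; 7 double steps + 4 add steps, l/v at each.
f_P(D_Q)/f_Q(D_P) = 35922550541345 + 10088632568669*t + 10771703644964*t^2 + 1133573910860*t^3 + 44231241882419*t^4 + 13066343654011*t^5.
e_{229}(P,Q) = (35922550541345 + 10088632568669*t + 10771703644964*t^2 + 1133573910860*t^3 + 44231241882419*t^4 + 13066343654011*t^5)^{128} = 843760116831 + 15310278639180*t + 31000803101406*t^2 + 33611125727505*t^3 + 14467102835886*t^4 + 39060661279677*t^5.

843760116831 + 15310278639180*t + 31000803101406*t^2 + 33611125727505*t^3 + 14467102835886*t^4 + 39060661279677*t^5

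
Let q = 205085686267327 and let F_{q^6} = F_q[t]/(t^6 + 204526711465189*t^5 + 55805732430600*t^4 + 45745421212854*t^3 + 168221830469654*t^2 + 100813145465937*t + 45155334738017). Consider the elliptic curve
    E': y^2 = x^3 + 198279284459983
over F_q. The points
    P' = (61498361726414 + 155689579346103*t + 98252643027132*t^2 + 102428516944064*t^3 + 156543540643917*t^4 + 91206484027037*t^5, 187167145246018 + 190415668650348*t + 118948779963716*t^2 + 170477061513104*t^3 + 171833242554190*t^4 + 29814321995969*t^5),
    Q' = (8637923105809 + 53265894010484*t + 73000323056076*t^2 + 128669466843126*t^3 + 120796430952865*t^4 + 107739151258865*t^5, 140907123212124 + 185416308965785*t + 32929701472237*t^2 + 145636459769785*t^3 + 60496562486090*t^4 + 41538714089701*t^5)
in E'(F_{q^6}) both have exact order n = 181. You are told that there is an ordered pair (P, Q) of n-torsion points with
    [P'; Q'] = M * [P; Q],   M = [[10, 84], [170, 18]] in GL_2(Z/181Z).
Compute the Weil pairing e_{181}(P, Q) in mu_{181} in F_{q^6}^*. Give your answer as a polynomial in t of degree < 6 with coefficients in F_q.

130536710701736 + 189074367428813*t + 146152706882991*t^2 + 159939154622636*t^3 + 83703874020738*t^4 + 156699122271539*t^5

The 181-Weil pairing on E[181] over F_{205085686267327} is alternating-bilinear: e_{181}(P',Q') = e_{181}(P,Q)^det(M).
det(M) mod 181 = 18; its inverse in (Z/181)^* is 171 (check: 18*171 mod 181 = 1).
n = 181 = (10110101)_2 (8 bits, wt 5); accumulate f_{181,P'}(Q'+S)/f_{181,P'}(S) along the 7-step ladder.
e_{181}(P',Q') = 190650233480435 + 60182238364812*t + 20476061812868*t^2 + 139506218764344*t^3 + 130901048680732*t^4 + 173882659343459*t^5.
(190650233480435 + 60182238364812*t + 20476061812868*t^2 + 139506218764344*t^3 + 130901048680732*t^4 + 173882659343459*t^5)^{171} mod (205085686267327,f) = 130536710701736 + 189074367428813*t + 146152706882991*t^2 + 159939154622636*t^3 + 83703874020738*t^4 + 156699122271539*t^5.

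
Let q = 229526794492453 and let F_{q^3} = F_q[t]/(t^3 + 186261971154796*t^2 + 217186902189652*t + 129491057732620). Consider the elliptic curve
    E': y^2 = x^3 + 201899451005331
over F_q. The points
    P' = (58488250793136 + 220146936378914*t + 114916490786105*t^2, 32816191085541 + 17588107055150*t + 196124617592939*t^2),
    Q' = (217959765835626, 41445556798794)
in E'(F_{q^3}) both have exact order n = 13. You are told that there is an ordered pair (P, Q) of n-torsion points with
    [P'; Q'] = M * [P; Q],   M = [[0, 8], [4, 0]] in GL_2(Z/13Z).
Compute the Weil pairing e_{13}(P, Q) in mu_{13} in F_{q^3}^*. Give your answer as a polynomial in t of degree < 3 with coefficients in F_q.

e_{13}(aP+bQ,cP+dQ) = e_{13}(P,Q)^(ad-bc); with (a,b,c,d)=(0,8,4,0) this gives the det-13 law.
det M = 0*0 - 8*4 = -32 = 7 (mod 13); 7^{-1} = 2 (mod 13).
Double-and-add over 1101: 4-1 doublings, 3-1 additions; each step l_{T,T}/v_{2T} or l_{T,P'}/v at Q'+S for random S.
The quotient is 2855220029298 + 88727324836650*t + 193604576486575*t^2.
Hence e(P,Q) = 109562983219804 + 222447940830015*t + 152635696452077*t^2 in F_{229526794492453^3}^*.

109562983219804 + 222447940830015*t + 152635696452077*t^2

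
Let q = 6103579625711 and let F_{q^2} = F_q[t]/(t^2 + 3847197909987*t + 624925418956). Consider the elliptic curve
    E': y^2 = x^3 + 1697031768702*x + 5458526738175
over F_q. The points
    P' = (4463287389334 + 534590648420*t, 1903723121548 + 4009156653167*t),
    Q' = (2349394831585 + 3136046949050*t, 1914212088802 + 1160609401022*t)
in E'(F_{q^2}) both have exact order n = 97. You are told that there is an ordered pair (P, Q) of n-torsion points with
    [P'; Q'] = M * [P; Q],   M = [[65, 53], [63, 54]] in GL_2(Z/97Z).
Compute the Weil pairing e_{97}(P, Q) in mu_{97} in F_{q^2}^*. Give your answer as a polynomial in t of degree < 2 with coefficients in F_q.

e_{97}(aP+bQ,cP+dQ) = e_{97}(P,Q)^(ad-bc); with (a,b,c,d)=(65,53,63,54) this gives the det-97 law.
det M = 65*54 - 53*63 = 171 = 74 (mod 97); 74^{-1} = 59 (mod 97).
Miller loop for e_{97} over F_{6103579625711^2}: bits of 97 = 1100001; 6 double steps + 2 add steps, l/v at each.
So e_{97}(P',Q') = 1818911979664 + 2272111537751*t.
Hence e(P,Q) = 44804416304 + 4721770427130*t in F_{6103579625711^2}^*.

44804416304 + 4721770427130*t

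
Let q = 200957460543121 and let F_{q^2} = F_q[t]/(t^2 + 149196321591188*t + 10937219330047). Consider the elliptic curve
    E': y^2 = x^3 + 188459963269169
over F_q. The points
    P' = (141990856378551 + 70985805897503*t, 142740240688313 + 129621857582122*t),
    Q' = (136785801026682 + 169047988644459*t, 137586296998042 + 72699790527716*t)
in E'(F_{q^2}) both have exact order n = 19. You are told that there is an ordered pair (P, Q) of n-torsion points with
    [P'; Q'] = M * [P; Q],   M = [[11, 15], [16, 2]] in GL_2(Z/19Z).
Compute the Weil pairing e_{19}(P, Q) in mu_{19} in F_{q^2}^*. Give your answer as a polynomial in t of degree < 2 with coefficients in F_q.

The 19-Weil pairing on E[19] over F_{200957460543121} is alternating-bilinear: e_{19}(P',Q') = e_{19}(P,Q)^det(M).
Hence e(P,Q) = e(P',Q')^{2} where 2 = 10^{-1} mod 19.
5-bit Miller (10011) on E'/F_{200957460543121} with a'=0, b'=188459963269169: accumulate tangent/chord ratios at Q'+S and P'+S'.
e_{19}(P',Q') = 167814985357341 + 156166167175866*t.
Hence e(P,Q) = 157523561648254 + 129589712162752*t in F_{200957460543121^2}^*.

157523561648254 + 129589712162752*t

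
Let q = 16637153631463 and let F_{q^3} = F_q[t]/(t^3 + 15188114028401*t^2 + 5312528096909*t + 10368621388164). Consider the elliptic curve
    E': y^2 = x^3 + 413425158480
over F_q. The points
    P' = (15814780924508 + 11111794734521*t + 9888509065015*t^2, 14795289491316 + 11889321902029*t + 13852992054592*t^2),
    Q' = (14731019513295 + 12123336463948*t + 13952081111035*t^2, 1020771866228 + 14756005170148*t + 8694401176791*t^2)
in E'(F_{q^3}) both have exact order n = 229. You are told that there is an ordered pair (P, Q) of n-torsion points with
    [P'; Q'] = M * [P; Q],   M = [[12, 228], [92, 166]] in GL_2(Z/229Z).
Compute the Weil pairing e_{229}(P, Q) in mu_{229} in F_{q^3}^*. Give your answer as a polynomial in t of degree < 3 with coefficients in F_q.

9504346965648 + 8288101871675*t + 1660414787090*t^2

Since e_{229}(P,P)=e_{229}(Q,Q)=1 and e_{229}(Q,P)=e_{229}(P,Q)^{-1}, expanding e_{229}(12*P + 228*Q,92*P + 166*Q) leaves e(P,Q)^det(M).
Hence e(P,Q) = e(P',Q')^{10} where 10 = 23^{-1} mod 229.
Miller loop for e_{229} over F_{16637153631463^3}: bits of 229 = 11100101; 7 double steps + 4 add steps, l/v at each.
Result: e(P',Q') = 11101018270206 + 9454648877830*t + 12714956398305*t^2.
e_{229}(P,Q) = (11101018270206 + 9454648877830*t + 12714956398305*t^2)^{10} = 9504346965648 + 8288101871675*t + 1660414787090*t^2.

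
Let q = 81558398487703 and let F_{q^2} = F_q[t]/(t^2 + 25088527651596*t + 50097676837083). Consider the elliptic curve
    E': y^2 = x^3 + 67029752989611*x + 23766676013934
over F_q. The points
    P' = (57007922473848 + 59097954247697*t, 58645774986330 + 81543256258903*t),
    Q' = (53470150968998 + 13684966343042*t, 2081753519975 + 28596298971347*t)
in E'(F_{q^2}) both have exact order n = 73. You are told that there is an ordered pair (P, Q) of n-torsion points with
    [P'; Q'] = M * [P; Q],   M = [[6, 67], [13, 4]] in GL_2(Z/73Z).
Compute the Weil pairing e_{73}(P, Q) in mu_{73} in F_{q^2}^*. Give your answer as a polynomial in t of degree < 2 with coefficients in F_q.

e_{73} is bilinear + alternating on E[73], so e_{73}(6*P + 67*Q, 13*P + 4*Q) = e_{73}(P,Q)^(6*4-67*13).
Inverting 29 mod 73: 68. Thus e_{73}(P,Q) = e(P',Q')^{68}.
Miller loop for e_{73} over F_{81558398487703^2}: bits of 73 = 1001001; 6 double steps + 2 add steps, l/v at each.
Result: e(P',Q') = 3914316561337 + 54682395633841*t.
(3914316561337 + 54682395633841*t)^{68} mod (81558398487703,f) = 51297100028824 + 47059311108191*t.

51297100028824 + 47059311108191*t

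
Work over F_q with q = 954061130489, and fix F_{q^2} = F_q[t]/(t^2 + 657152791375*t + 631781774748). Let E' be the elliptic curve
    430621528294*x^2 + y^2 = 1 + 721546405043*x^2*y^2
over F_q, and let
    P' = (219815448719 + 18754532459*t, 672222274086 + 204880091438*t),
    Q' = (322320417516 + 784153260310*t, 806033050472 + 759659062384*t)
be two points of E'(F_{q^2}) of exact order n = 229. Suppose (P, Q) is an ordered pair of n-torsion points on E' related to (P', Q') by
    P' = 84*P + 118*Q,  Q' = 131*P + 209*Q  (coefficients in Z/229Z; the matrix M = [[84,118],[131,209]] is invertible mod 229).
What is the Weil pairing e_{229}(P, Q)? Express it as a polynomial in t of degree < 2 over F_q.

641558357590 + 424723388709*t

Since e_{229}(P,P)=e_{229}(Q,Q)=1 and e_{229}(Q,P)=e_{229}(P,Q)^{-1}, expanding e_{229}(84*P + 118*Q,131*P + 209*Q) leaves e(P,Q)^det(M).
Inverting 37 mod 229: 130. Thus e_{229}(P,Q) = e(P',Q')^{130}.
Edwards a_E,d_E -> Montgomery A=110346201896,B=374180131815 -> Weierstrass 50268516966,0 via alpha=669058554134,beta=165784063435.
Build f_{229,P'} and f_{229,Q'} via the 8-bit ladder of 229=11100101_2; evaluate at shifted divisors; quotient in F_{954061130489^2}.
e_{229}(P',Q') = 367949134122 + 640719108971*t.
Finally e_{229}(P,Q) = 641558357590 + 424723388709*t.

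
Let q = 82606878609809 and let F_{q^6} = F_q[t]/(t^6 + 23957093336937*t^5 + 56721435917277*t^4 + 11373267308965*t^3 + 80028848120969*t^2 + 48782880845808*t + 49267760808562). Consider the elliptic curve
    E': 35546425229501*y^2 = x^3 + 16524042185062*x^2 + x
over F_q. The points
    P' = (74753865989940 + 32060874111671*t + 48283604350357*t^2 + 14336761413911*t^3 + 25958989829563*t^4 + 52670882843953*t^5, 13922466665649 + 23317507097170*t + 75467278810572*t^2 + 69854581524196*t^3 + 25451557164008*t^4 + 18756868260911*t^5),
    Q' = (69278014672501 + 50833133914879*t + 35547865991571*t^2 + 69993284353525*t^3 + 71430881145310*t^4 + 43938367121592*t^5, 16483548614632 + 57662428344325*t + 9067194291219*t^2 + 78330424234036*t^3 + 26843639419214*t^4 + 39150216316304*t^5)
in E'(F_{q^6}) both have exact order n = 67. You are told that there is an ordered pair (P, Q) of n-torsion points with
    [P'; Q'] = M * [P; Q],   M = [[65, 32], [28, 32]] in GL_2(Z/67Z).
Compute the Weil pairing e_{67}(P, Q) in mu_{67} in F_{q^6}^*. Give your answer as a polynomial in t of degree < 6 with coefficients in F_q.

26894775130174 + 10738652739466*t + 16897512911291*t^2 + 554602494002*t^3 + 55522323055191*t^4 + 14296147734054*t^5

e_{67} is bilinear + alternating on E[67], so e_{67}(65*P + 32*Q, 28*P + 32*Q) = e_{67}(P,Q)^(65*32-32*28).
det(M) mod 67 = 45; its inverse in (Z/67)^* is 3 (check: 45*3 mod 67 = 1).
Montgomery->Weierstrass: x_W = 20344124556259*x+51759480821749, y_W=20344124556259*y on F_{82606878609809}; lands on y^2=x^3+19819409482193*x+69401506094323.
Run Miller on y^2=x^3+19819409482193*x+69401506094323 over F_{82606878609809}: ladder 1000011 (7 bits); e = f_P(D_Q)/f_Q(D_P).
f_P(D_Q)/f_Q(D_P) = 52270138015008 + 12139624016899*t + 15025070597684*t^2 + 28810767012864*t^3 + 35665745506413*t^4 + 2375023126493*t^5.
Hence e(P,Q) = 26894775130174 + 10738652739466*t + 16897512911291*t^2 + 554602494002*t^3 + 55522323055191*t^4 + 14296147734054*t^5 in F_{82606878609809^6}^*.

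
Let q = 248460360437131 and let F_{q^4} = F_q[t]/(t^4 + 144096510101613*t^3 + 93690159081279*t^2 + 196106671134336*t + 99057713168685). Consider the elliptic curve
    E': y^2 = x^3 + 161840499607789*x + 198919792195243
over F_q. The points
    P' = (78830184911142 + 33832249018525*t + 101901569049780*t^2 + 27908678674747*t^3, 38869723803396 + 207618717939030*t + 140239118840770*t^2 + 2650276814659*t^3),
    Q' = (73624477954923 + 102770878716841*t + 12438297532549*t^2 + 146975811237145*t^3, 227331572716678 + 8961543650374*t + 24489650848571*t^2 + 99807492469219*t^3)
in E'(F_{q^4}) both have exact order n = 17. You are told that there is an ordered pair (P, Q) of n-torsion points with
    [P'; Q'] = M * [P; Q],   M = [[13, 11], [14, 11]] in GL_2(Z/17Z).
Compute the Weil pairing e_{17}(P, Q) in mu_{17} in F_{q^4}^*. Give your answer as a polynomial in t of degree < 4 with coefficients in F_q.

Under M = [[13,11],[14,11]] in GL_2(Z/17), e_{17}(P',Q') = e_{17}(P,Q)^(13*11-11*14 mod 17).
Inverting 6 mod 17: 3. Thus e_{17}(P,Q) = e(P',Q')^{3}.
n = 17 = (10001)_2 (5 bits, wt 2); accumulate f_{17,P'}(Q'+S)/f_{17,P'}(S) along the 4-step ladder.
Miller gives e_{17}(P',Q') = 104299432905229 + 220132111032185*t + 61475022715451*t^2 + 201334298643036*t^3 in F_{248460360437131^4}.
Thus e_{17}(P,Q) = 157134797454288 + 67748794634825*t + 146542050570851*t^2 + 48430142089455*t^3.

157134797454288 + 67748794634825*t + 146542050570851*t^2 + 48430142089455*t^3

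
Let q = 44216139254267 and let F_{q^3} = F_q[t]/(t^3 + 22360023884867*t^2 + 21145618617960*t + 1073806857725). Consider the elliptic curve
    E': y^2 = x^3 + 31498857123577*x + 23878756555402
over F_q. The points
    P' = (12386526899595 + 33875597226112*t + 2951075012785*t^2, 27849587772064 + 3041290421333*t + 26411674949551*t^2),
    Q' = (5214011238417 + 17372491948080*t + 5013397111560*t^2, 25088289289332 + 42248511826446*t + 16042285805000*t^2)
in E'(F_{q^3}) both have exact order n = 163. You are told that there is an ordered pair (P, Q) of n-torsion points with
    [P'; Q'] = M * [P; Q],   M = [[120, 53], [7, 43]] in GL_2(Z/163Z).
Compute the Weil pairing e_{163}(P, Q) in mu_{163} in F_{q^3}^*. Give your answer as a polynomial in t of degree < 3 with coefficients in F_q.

Alternating bilinearity on E[163] (values in mu_{163} in F_{44216139254267^3}) gives e(P',Q') = e(P,Q)^det(M).
120*43 - 53*7 = 4789; reduced mod 163: det = 62, inverse 71.
Run Miller on y^2=x^3+31498857123577*x+23878756555402 over F_{44216139254267}: ladder 10100011 (8 bits); e = f_P(D_Q)/f_Q(D_P).
The quotient is 31539853393956 + 31488973131048*t + 13752022716715*t^2.
Finally e_{163}(P,Q) = 31127811604088 + 11577801947959*t + 25967206461888*t^2.

31127811604088 + 11577801947959*t + 25967206461888*t^2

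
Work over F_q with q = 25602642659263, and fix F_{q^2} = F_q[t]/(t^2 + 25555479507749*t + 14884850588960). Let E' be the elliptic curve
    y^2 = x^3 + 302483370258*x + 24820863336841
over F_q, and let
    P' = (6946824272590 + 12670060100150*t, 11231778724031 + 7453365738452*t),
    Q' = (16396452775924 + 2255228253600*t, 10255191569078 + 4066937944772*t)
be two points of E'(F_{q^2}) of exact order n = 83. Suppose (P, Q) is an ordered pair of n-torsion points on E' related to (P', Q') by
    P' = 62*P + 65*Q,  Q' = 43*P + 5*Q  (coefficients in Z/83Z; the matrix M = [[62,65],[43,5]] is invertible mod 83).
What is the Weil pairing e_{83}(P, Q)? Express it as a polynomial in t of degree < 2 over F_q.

4414632158106 + 18565202803985*t

Since e_{83}(P,P)=e_{83}(Q,Q)=1 and e_{83}(Q,P)=e_{83}(P,Q)^{-1}, expanding e_{83}(62*P + 65*Q,43*P + 5*Q) leaves e(P,Q)^det(M).
Inverting 5 mod 83: 50. Thus e_{83}(P,Q) = e(P',Q')^{50}.
Run Miller on y^2=x^3+302483370258*x+24820863336841 over F_{25602642659263}: ladder 1010011 (7 bits); e = f_P(D_Q)/f_Q(D_P).
Result: e(P',Q') = 2825385824357 + 24704340161134*t.
Hence e(P,Q) = 4414632158106 + 18565202803985*t in F_{25602642659263^2}^*.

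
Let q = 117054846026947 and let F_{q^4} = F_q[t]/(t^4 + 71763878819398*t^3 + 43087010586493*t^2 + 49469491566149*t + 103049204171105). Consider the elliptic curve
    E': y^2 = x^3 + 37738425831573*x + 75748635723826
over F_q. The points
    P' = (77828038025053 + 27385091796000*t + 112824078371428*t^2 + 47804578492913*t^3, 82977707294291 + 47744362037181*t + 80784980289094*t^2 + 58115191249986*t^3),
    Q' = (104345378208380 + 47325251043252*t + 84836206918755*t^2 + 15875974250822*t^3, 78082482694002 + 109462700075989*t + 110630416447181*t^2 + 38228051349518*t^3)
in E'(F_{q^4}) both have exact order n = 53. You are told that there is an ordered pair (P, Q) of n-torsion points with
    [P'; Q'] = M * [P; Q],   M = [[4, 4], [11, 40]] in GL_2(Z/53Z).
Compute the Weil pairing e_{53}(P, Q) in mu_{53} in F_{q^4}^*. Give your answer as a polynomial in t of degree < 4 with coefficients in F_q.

Under M = [[4,4],[11,40]] in GL_2(Z/53), e_{53}(P',Q') = e_{53}(P,Q)^(4*40-4*11 mod 53).
So e_{53}(P,Q) = e_{53}(P',Q')^{16}, since 10*16 = 1 mod 53.
Miller loop for e_{53} over F_{117054846026947^4}: bits of 53 = 110101; 5 double steps + 3 add steps, l/v at each.
f_P(D_Q)/f_Q(D_P) = 7488072553303 + 47739821130110*t + 68729481838981*t^2 + 33305313341681*t^3.
Raise to 16: e(P,Q) = 20327890230634 + 81559475355930*t + 48567458761293*t^2 + 91026546605940*t^3 in mu_{53}.

20327890230634 + 81559475355930*t + 48567458761293*t^2 + 91026546605940*t^3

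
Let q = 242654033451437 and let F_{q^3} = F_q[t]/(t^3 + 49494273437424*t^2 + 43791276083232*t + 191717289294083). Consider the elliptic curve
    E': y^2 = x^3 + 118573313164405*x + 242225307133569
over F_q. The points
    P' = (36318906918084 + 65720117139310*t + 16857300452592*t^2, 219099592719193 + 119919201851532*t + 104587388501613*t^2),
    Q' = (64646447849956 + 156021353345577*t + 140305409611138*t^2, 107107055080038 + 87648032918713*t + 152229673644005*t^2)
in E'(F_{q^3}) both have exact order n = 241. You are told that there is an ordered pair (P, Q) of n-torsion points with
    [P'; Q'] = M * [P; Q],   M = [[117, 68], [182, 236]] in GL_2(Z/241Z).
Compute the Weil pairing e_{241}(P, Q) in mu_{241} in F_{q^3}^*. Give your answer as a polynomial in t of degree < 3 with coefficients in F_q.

178174812866574 + 150888200380277*t + 35983382966894*t^2

The 241-Weil pairing on E[241] over F_{242654033451437} is alternating-bilinear: e_{241}(P',Q') = e_{241}(P,Q)^det(M).
Inverting 53 mod 241: 191. Thus e_{241}(P,Q) = e(P',Q')^{191}.
8-bit Miller (11110001) on E'/F_{242654033451437} with a'=118573313164405, b'=242225307133569: accumulate tangent/chord ratios at Q'+S and P'+S'.
Miller gives e_{241}(P',Q') = 127426774363834 + 177026978844044*t + 54758768697428*t^2 in F_{242654033451437^3}.
Hence e(P,Q) = 178174812866574 + 150888200380277*t + 35983382966894*t^2 in F_{242654033451437^3}^*.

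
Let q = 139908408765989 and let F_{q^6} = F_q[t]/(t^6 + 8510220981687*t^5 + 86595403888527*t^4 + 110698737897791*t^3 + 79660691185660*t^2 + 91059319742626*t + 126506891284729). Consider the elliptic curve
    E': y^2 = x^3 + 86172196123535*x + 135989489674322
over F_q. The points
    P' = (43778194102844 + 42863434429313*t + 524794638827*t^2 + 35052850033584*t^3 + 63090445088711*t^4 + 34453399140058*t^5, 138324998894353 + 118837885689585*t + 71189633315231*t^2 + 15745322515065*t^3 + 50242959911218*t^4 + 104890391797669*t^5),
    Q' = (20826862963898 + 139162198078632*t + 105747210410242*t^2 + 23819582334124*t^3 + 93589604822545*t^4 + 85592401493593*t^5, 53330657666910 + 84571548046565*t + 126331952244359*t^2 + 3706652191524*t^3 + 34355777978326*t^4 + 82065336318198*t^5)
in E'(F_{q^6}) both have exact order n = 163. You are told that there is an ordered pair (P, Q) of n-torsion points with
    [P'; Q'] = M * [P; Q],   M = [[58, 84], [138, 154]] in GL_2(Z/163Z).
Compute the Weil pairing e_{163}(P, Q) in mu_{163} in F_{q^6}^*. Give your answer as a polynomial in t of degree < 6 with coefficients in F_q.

58287929792658 + 13996418680076*t + 118788143586337*t^2 + 73443815813003*t^3 + 98733049606820*t^4 + 48898921058402*t^5

Alternating bilinearity on E[163] (values in mu_{163} in F_{139908408765989^6}) gives e(P',Q') = e(P,Q)^det(M).
58*154 - 84*138 = -2660; reduced mod 163: det = 111, inverse 47.
Run Miller on y^2=x^3+86172196123535*x+135989489674322 over F_{139908408765989}: ladder 10100011 (8 bits); e = f_P(D_Q)/f_Q(D_P).
So e_{163}(P',Q') = 66740015274199 + 44825241478959*t + 81445552905408*t^2 + 106939667430899*t^3 + 127627395635184*t^4 + 42083089991317*t^5.
Thus e_{163}(P,Q) = 58287929792658 + 13996418680076*t + 118788143586337*t^2 + 73443815813003*t^3 + 98733049606820*t^4 + 48898921058402*t^5.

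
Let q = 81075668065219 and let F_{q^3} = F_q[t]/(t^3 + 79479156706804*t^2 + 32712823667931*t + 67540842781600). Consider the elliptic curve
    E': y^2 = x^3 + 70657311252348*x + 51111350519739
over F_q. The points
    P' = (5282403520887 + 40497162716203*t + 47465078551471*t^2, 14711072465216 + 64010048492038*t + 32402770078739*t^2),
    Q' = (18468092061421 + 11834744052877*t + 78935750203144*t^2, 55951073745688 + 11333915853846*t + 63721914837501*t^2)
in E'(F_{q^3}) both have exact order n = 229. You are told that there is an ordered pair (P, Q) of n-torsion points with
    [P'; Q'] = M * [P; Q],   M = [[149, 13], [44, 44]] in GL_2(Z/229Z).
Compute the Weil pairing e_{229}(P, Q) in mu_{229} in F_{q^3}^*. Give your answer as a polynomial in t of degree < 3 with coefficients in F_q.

e_{229}(aP+bQ,cP+dQ) = e_{229}(P,Q)^(ad-bc); with (a,b,c,d)=(149,13,44,44) this gives the det-229 law.
det M = 149*44 - 13*44 = 5984 = 30 (mod 229); 30^{-1} = 84 (mod 229).
Miller loop for e_{229} over F_{81075668065219^3}: bits of 229 = 11100101; 7 double steps + 4 add steps, l/v at each.
e_{229}(P',Q') = 35545968622288 + 15818393116897*t + 17892826763485*t^2.
Hence e(P,Q) = 7675080992078 + 75955044483713*t + 6377266544717*t^2 in F_{81075668065219^3}^*.

7675080992078 + 75955044483713*t + 6377266544717*t^2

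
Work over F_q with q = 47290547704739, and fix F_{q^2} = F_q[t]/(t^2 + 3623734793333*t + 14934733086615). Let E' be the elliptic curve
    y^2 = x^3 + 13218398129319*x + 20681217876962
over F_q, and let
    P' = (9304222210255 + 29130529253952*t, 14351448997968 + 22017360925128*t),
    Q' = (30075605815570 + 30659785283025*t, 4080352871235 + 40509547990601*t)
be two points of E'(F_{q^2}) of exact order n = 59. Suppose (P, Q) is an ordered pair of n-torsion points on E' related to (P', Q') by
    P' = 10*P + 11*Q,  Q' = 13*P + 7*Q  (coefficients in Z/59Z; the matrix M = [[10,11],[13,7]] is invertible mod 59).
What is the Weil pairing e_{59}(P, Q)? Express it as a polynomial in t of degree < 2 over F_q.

21289352550248 + 28481798992321*t

Since e_{59}(P,P)=e_{59}(Q,Q)=1 and e_{59}(Q,P)=e_{59}(P,Q)^{-1}, expanding e_{59}(10*P + 11*Q,13*P + 7*Q) leaves e(P,Q)^det(M).
Hence e(P,Q) = e(P',Q')^{21} where 21 = 45^{-1} mod 59.
Double-and-add over 111011: 6-1 doublings, 5-1 additions; each step l_{T,T}/v_{2T} or l_{T,P'}/v at Q'+S for random S.
The quotient is 44272981365837 + 22885088259444*t.
Hence e(P,Q) = 21289352550248 + 28481798992321*t in F_{47290547704739^2}^*.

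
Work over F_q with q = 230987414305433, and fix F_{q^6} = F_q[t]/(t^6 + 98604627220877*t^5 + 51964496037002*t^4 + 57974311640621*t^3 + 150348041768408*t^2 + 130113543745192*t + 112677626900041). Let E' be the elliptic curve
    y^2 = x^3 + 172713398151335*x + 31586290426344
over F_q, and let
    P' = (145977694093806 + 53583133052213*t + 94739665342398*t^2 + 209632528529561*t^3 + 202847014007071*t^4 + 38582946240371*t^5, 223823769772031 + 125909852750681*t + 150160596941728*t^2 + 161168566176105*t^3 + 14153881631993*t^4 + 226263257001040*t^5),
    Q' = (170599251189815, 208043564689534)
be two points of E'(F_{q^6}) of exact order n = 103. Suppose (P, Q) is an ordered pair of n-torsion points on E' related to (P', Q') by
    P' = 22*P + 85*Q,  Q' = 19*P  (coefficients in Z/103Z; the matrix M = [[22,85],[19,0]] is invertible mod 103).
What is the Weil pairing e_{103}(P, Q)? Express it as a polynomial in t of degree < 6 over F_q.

Alternating bilinearity on E[103] (values in mu_{103} in F_{230987414305433^6}) gives e(P',Q') = e(P,Q)^det(M).
Hence e(P,Q) = e(P',Q')^{25} where 25 = 33^{-1} mod 103.
Miller loop for e_{103} over F_{230987414305433^6}: bits of 103 = 1100111; 6 double steps + 4 add steps, l/v at each.
Result: e(P',Q') = 188756032481932 + 190601125787414*t + 21316345227996*t^2 + 171998171708037*t^3 + 227627550790125*t^4 + 3305701435136*t^5.
Finally e_{103}(P,Q) = 149868265727686 + 84322288710394*t + 86833253412308*t^2 + 227882097880511*t^3 + 82593609446214*t^4 + 186912645664510*t^5.

149868265727686 + 84322288710394*t + 86833253412308*t^2 + 227882097880511*t^3 + 82593609446214*t^4 + 186912645664510*t^5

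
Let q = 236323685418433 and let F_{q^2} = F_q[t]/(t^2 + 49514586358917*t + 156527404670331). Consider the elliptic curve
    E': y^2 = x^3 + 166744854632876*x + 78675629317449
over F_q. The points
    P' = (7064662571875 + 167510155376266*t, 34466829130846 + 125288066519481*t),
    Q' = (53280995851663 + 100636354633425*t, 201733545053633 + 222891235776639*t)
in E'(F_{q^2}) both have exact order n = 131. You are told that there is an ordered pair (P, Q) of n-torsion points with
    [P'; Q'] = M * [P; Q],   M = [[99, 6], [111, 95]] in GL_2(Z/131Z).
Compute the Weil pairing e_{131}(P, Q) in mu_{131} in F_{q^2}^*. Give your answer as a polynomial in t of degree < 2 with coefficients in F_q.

81988403190659 + 151550466761741*t

The 131-Weil pairing on E[131] over F_{236323685418433} is alternating-bilinear: e_{131}(P',Q') = e_{131}(P,Q)^det(M).
Inverting 93 mod 131: 31. Thus e_{131}(P,Q) = e(P',Q')^{31}.
Run Miller on y^2=x^3+166744854632876*x+78675629317449 over F_{236323685418433}: ladder 10000011 (8 bits); e = f_P(D_Q)/f_Q(D_P).
Miller gives e_{131}(P',Q') = 131934585039838 + 28251623125125*t in F_{236323685418433^2}.
Thus e_{131}(P,Q) = 81988403190659 + 151550466761741*t.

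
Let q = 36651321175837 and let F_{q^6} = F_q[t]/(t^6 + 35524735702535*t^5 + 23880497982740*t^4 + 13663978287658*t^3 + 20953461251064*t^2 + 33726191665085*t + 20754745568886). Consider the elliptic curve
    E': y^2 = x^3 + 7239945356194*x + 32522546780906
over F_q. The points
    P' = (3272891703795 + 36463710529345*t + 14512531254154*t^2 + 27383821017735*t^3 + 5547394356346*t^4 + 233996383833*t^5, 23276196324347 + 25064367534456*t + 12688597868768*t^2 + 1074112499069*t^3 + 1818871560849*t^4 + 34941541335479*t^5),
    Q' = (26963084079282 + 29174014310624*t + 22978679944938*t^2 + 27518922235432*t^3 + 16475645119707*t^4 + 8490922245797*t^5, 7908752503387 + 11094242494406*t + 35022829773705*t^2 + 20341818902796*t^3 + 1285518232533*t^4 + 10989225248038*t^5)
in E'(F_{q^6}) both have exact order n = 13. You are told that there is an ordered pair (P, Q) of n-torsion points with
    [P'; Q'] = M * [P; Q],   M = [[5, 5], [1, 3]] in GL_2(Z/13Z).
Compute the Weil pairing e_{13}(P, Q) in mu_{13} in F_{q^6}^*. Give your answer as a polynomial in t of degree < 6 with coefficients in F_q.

22344517666311 + 10334207985574*t + 9824375508876*t^2 + 16395253170227*t^3 + 6564264236301*t^4 + 27851206115721*t^5

e_{13}(aP+bQ,cP+dQ) = e_{13}(P,Q)^(ad-bc); with (a,b,c,d)=(5,5,1,3) this gives the det-13 law.
det(M) mod 13 = 10; its inverse in (Z/13)^* is 4 (check: 10*4 mod 13 = 1).
n = 13 = (1101)_2 (4 bits, wt 3); accumulate f_{13,P'}(Q'+S)/f_{13,P'}(S) along the 3-step ladder.
So e_{13}(P',Q') = 30367263705202 + 9989519124584*t + 18344378616330*t^2 + 1419824359838*t^3 + 6215392733706*t^4 + 32712039027809*t^5.
(30367263705202 + 9989519124584*t + 18344378616330*t^2 + 1419824359838*t^3 + 6215392733706*t^4 + 32712039027809*t^5)^{4} mod (36651321175837,f) = 22344517666311 + 10334207985574*t + 9824375508876*t^2 + 16395253170227*t^3 + 6564264236301*t^4 + 27851206115721*t^5.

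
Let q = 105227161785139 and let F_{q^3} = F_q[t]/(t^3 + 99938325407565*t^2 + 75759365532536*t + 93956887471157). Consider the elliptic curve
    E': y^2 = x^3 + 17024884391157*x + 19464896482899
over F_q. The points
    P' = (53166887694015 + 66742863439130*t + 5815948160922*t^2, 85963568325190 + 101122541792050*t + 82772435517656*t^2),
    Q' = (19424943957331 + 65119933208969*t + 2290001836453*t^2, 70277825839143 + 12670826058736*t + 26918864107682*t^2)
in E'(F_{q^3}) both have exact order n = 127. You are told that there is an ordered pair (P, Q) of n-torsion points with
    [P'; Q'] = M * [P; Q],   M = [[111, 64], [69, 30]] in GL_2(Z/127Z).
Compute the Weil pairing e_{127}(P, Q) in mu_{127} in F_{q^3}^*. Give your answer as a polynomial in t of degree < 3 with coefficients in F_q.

44950618001173 + 95978890897842*t + 31196600974140*t^2

e_{127} is bilinear + alternating on E[127], so e_{127}(111*P + 64*Q, 69*P + 30*Q) = e_{127}(P,Q)^(111*30-64*69).
111*30 - 64*69 = -1086; reduced mod 127: det = 57, inverse 78.
n = 127 = (1111111)_2 (7 bits, wt 7); accumulate f_{127,P'}(Q'+S)/f_{127,P'}(S) along the 6-step ladder.
e_{127}(P',Q') = 70993140751719 + 20140552590130*t + 75214185733527*t^2.
Hence e(P,Q) = 44950618001173 + 95978890897842*t + 31196600974140*t^2 in F_{105227161785139^3}^*.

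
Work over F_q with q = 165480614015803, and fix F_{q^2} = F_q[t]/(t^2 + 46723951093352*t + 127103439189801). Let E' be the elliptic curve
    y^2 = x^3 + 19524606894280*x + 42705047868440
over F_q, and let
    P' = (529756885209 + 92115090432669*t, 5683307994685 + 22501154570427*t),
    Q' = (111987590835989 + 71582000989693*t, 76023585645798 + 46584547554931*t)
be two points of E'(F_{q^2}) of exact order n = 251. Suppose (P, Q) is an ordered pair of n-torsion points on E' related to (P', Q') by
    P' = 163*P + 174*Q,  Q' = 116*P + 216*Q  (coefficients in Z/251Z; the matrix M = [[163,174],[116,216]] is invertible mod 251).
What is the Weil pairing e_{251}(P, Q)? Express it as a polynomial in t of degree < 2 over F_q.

151339198667174 + 103853618920982*t

Since e_{251}(P,P)=e_{251}(Q,Q)=1 and e_{251}(Q,P)=e_{251}(P,Q)^{-1}, expanding e_{251}(163*P + 174*Q,116*P + 216*Q) leaves e(P,Q)^det(M).
Hence e(P,Q) = e(P',Q')^{244} where 244 = 215^{-1} mod 251.
Build f_{251,P'} and f_{251,Q'} via the 8-bit ladder of 251=11111011_2; evaluate at shifted divisors; quotient in F_{165480614015803^2}.
So e_{251}(P',Q') = 82965239918335 + 91565606987321*t.
Raise to 244: e(P,Q) = 151339198667174 + 103853618920982*t in mu_{251}.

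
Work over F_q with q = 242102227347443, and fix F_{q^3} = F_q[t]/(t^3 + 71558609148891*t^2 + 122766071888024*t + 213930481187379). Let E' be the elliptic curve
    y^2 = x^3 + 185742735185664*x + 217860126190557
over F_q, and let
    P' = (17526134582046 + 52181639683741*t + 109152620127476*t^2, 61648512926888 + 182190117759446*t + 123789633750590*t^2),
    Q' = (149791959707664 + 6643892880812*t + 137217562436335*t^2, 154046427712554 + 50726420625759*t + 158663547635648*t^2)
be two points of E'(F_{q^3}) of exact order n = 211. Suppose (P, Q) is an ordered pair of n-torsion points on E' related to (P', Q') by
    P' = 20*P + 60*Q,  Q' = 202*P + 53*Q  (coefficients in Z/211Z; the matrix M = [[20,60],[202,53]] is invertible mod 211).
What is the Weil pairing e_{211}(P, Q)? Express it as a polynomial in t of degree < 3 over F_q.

175095467562580 + 92975030889686*t + 179190149019950*t^2

Under M = [[20,60],[202,53]] in GL_2(Z/211), e_{211}(P',Q') = e_{211}(P,Q)^(20*53-60*202 mod 211).
So e_{211}(P,Q) = e_{211}(P',Q')^{199}, since 123*199 = 1 mod 211.
8-bit Miller (11010011) on E'/F_{242102227347443} with a'=185742735185664, b'=217860126190557: accumulate tangent/chord ratios at Q'+S and P'+S'.
e_{211}(P',Q') = 113798908365866 + 35352498948484*t + 53925652733342*t^2.
e_{211}(P,Q) = (113798908365866 + 35352498948484*t + 53925652733342*t^2)^{199} = 175095467562580 + 92975030889686*t + 179190149019950*t^2.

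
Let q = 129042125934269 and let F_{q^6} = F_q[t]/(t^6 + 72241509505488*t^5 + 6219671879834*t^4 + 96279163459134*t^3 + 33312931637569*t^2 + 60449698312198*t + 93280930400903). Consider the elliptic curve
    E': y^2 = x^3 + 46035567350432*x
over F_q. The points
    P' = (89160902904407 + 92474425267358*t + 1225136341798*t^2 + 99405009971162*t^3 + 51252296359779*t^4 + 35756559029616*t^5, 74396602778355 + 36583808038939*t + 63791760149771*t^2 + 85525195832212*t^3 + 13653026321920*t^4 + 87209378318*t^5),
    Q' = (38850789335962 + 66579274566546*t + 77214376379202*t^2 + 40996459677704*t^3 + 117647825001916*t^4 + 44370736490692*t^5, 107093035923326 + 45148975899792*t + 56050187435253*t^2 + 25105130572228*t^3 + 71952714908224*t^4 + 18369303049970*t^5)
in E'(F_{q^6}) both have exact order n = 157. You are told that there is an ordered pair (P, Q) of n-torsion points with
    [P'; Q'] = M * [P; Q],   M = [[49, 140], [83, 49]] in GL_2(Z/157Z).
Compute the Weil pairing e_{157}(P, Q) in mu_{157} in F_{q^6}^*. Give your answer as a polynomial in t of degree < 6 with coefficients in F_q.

33059265586580 + 102940244376239*t + 95433983695796*t^2 + 17317875372591*t^3 + 325098087099*t^4 + 102464793639994*t^5

e_{157} is bilinear + alternating on E[157], so e_{157}(49*P + 140*Q, 83*P + 49*Q) = e_{157}(P,Q)^(49*49-140*83).
Inverting 44 mod 157: 25. Thus e_{157}(P,Q) = e(P',Q')^{25}.
Miller loop for e_{157} over F_{129042125934269^6}: bits of 157 = 10011101; 7 double steps + 4 add steps, l/v at each.
Result: e(P',Q') = 6375190880980 + 35344356723764*t + 65310926054954*t^2 + 60080171317556*t^3 + 99325172023137*t^4 + 85113289049437*t^5.
Raise to 25: e(P,Q) = 33059265586580 + 102940244376239*t + 95433983695796*t^2 + 17317875372591*t^3 + 325098087099*t^4 + 102464793639994*t^5 in mu_{157}.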